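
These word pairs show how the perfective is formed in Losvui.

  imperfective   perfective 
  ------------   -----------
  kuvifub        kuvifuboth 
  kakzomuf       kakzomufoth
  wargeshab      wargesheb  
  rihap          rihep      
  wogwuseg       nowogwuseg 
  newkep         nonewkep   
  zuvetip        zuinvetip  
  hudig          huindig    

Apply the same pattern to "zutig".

kuvifub and wargeshab both end in -b yet inflect differently (kuvifuboth, wargesheb), so the final letter is not what conditions the rule; the last vowel is.
"zutig" has last vowel 'i'. The stems whose last vowel is 'i' (zuvetip → zuinvetip, hudig → huindig) insert -in- after the first vowel.
The other patterns: stems whose last vowel is 'u' add -oth; stems whose last vowel is 'a' change the last vowel to 'e'; stems whose last vowel is 'e' add the prefix no-.
So zutig → zuintig.

zuintig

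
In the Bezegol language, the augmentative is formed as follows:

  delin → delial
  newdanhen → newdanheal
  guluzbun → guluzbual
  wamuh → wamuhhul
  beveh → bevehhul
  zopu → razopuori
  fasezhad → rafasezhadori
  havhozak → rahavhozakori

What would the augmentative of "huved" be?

rahuvedori

guluzbun and wamuh both have last vowel 'u' yet inflect differently (guluzbual, wamuhhul), so the last vowel is not what conditions the rule; the final letter is.
"huved" ends in -d. The one such stem in the data (fasezhad → rafasezhadori) adds ra- … -ori around the stem, so the same rule applies.
The other patterns: stems ending in -n drop the final letter and add -al; stems ending in -h double the final consonant and add -ul.
So huved → rahuvedori.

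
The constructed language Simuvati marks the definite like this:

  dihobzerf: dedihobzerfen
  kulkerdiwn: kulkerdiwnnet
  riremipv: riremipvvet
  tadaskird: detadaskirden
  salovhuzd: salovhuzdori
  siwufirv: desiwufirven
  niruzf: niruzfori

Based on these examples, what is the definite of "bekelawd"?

bekelawddet

"bekelawd" has second-to-last letter 'w'. The one such stem in the data (kulkerdiwn → kulkerdiwnnet) doubles the final consonant and adds -et (as does riremipv), so the same rule applies.
So bekelawd → bekelawddet.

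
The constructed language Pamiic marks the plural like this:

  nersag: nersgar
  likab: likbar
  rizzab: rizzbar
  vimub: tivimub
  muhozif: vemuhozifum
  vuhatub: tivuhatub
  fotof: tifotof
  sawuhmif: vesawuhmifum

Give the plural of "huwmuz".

likab and vuhatub both end in -b yet inflect differently (likbar, tivuhatub), so the final letter is not what conditions the rule; the last vowel is.
"huwmuz" has last vowel 'u'. The stems whose last vowel is 'u' (vuhatub → tivuhatub, vimub → tivimub) add the prefix ti-.
The other patterns: stems whose last vowel is 'i' add ve- … -um around the stem; stems whose last vowel is 'a' delete the last vowel and add -ar.
So huwmuz → tihuwmuz.

tihuwmuz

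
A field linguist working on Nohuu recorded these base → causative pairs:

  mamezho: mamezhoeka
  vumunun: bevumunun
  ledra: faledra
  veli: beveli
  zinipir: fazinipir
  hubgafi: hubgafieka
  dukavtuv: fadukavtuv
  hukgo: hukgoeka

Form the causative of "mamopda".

hubgafi and veli both end in -i yet inflect differently (hubgafieka, beveli), so the final letter is not what conditions the rule; the first letter is.
"mamopda" begins with m-. The one such stem in the data (mamezho → mamezhoeka) adds -eka, so the same rule applies.
The other patterns: stems beginning with v- add the prefix be-; stems beginning with d-, l- or z- add the prefix fa-.
So mamopda → mamopdaeka.

mamopdaeka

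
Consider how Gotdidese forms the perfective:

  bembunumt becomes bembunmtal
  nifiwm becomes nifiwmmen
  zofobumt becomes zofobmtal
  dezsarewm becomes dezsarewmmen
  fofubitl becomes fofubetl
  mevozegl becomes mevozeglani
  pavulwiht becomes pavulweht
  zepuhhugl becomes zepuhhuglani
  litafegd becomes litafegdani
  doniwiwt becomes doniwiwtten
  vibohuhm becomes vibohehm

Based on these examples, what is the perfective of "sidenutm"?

sidenetm

doniwiwt and bembunumt both end in -t yet inflect differently (doniwiwtten, bembunmtal), so the final letter is not what conditions the rule; the second-to-last letter is.
"sidenutm" has second-to-last letter 't'. The one such stem in the data (fofubitl → fofubetl) changes the last vowel to 'e' (as do pavulwiht, vibohuhm), so the same rule applies.
So sidenutm → sidenetm.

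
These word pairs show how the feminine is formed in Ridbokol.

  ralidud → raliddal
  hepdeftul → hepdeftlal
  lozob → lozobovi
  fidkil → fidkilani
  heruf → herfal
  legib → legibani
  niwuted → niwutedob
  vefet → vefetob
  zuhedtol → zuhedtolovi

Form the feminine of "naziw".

naziwani

"naziw" has last vowel 'i'. The stems whose last vowel is 'i' (fidkil → fidkilani, legib → legibani) add -ani.
So naziw → naziwani.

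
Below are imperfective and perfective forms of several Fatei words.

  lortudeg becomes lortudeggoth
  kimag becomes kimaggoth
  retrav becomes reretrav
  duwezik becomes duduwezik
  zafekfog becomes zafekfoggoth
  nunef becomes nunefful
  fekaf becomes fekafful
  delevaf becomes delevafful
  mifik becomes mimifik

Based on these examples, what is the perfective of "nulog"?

nuloggoth

lortudeg and nunef both have last vowel 'e' yet inflect differently (lortudeggoth, nunefful), so the last vowel is not what conditions the rule; the final letter is.
"nulog" ends in -g. The stems ending in -g (kimag → kimaggoth, lortudeg → lortudeggoth, zafekfog → zafekfoggoth) double the final consonant and add -oth.
So nulog → nuloggoth.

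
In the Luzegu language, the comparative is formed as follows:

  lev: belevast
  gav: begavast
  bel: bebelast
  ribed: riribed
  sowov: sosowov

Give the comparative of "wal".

lev and sowov both end in -v yet inflect differently (belevast, sosowov), so the final letter is not what conditions the rule; the number of vowels is.
"wal" has 1 vowel. The stems with 1 vowel (lev → belevast, gav → begavast, bel → bebelast) add be- … -ast around the stem.
The other pattern: stems with 2 vowels repeat the first consonant+vowel as a prefix.
So wal → bewalast.

bewalast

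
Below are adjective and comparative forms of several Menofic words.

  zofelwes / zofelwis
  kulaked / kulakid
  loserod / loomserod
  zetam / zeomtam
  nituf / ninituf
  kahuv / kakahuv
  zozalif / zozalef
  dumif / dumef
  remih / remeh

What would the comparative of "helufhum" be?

hehelufhum

kulaked and loserod both end in -d yet inflect differently (kulakid, loomserod), so the final letter is not what conditions the rule; the last vowel is.
"helufhum" has last vowel 'u'. The stems whose last vowel is 'u' (nituf → ninituf, kahuv → kakahuv) repeat the first consonant+vowel as a prefix.
So helufhum → hehelufhum.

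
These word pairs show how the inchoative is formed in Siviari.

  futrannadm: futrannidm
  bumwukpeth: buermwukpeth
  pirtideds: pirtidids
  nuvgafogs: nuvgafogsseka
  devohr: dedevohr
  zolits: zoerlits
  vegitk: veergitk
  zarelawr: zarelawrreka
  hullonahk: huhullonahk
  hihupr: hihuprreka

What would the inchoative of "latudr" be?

pirtideds and zolits both end in -s yet inflect differently (pirtidids, zoerlits), so the final letter is not what conditions the rule; the second-to-last letter is.
"latudr" has second-to-last letter 'd'. The stems whose second-to-last letter is 'd' (pirtideds → pirtidids, futrannadm → futrannidm) change the last vowel to 'i'.
The other patterns: stems whose second-to-last letter is 'h' repeat the first consonant+vowel as a prefix; stems whose second-to-last letter is 't' insert -er- after the first vowel; stems whose second-to-last letter is 'g', 'p' or 'w' double the final consonant and add -eka.
So latudr → latidr.

latidr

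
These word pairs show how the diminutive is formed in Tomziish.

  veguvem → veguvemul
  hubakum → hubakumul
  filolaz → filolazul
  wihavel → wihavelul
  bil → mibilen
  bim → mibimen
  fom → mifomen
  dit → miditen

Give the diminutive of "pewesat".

pewesatul

wihavel and bil both end in -l yet inflect differently (wihavelul, mibilen), so the final letter is not what conditions the rule; the number of vowels is.
"pewesat" has 3 vowels. The stems with 3 vowels (veguvem → veguvemul, hubakum → hubakumul, filolaz → filolazul) add -ul.
So pewesat → pewesatul.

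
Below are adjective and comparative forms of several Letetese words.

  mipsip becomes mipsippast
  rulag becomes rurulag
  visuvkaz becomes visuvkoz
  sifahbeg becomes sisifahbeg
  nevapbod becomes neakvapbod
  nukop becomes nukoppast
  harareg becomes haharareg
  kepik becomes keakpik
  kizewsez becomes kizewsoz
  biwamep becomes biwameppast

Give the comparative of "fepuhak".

feakpuhak

kizewsez and biwamep both have last vowel 'e' yet inflect differently (kizewsoz, biwameppast), so the last vowel is not what conditions the rule; the final letter is.
"fepuhak" ends in -k. The one such stem in the data (kepik → keakpik) inserts -ak- after the first vowel (as does nevapbod), so the same rule applies.
The other patterns: stems ending in -z change the last vowel to 'o'; stems ending in -p double the final consonant and add -ast; stems ending in -g repeat the first consonant+vowel as a prefix.
So fepuhak → feakpuhak.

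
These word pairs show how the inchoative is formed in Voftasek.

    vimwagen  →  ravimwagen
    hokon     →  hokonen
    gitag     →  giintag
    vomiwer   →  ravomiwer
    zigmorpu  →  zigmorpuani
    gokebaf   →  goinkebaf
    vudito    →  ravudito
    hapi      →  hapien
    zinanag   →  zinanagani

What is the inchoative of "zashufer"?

zinanag and gitag both end in -g yet inflect differently (zinanagani, giintag), so the final letter is not what conditions the rule; the first letter is.
"zashufer" begins with z-. The stems beginning with z- (zinanag → zinanagani, zigmorpu → zigmorpuani) add -ani.
The other patterns: stems beginning with h- add -en; stems beginning with g- insert -in- after the first vowel; stems beginning with v- add the prefix ra-.
So zashufer → zashuferani.

zashuferani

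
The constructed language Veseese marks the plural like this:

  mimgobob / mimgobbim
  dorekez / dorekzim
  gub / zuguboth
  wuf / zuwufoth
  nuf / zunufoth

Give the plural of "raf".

mimgobob and gub both end in -b yet inflect differently (mimgobbim, zuguboth), so the final letter is not what conditions the rule; the number of vowels is.
"raf" has 1 vowel. The stems with 1 vowel (gub → zuguboth, wuf → zuwufoth, nuf → zunufoth) add zu- … -oth around the stem.
The other pattern: stems with 3 vowels delete the last vowel and add -im.
So raf → zurafoth.

zurafoth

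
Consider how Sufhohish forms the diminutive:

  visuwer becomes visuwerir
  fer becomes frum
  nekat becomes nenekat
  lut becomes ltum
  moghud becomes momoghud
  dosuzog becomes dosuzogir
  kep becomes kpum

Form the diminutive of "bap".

lut and nekat both end in -t yet inflect differently (ltum, nenekat), so the final letter is not what conditions the rule; the number of vowels is.
"bap" has 1 vowel. The stems with 1 vowel (fer → frum, lut → ltum, kep → kpum) delete the last vowel and add -um.
The other patterns: stems with 2 vowels repeat the first consonant+vowel as a prefix; stems with 3 vowels add -ir.
So bap → bpum.

bpum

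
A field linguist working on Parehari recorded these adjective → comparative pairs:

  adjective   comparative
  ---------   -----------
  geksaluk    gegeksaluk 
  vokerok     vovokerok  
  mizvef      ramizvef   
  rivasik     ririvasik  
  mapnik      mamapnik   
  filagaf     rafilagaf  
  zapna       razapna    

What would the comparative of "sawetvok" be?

mapnik and mizvef both begin with m- yet inflect differently (mamapnik, ramizvef), so the first letter is not what conditions the rule; the final letter is.
"sawetvok" ends in -k. The stems ending in -k (rivasik → ririvasik, geksaluk → gegeksaluk, mapnik → mamapnik) repeat the first consonant+vowel as a prefix.
The other pattern: stems ending in -a or -f add the prefix ra-.
So sawetvok → sasawetvok.

sasawetvok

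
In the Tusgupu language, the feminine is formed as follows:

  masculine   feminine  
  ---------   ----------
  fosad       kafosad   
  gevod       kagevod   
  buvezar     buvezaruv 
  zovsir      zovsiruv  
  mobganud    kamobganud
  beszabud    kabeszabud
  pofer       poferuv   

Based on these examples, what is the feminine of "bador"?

badoruv

fosad and buvezar both have last vowel 'a' yet inflect differently (kafosad, buvezaruv), so the last vowel is not what conditions the rule; the final letter is.
"bador" ends in -r. The stems ending in -r (buvezar → buvezaruv, zovsir → zovsiruv, pofer → poferuv) add -uv.
So bador → badoruv.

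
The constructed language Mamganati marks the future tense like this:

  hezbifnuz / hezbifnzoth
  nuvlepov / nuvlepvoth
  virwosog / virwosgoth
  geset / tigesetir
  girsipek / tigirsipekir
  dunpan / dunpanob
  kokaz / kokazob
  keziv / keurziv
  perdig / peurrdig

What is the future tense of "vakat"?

vakatob

"vakat" has last vowel 'a'. The stems whose last vowel is 'a' (dunpan → dunpanob, kokaz → kokazob) add -ob.
So vakat → vakatob.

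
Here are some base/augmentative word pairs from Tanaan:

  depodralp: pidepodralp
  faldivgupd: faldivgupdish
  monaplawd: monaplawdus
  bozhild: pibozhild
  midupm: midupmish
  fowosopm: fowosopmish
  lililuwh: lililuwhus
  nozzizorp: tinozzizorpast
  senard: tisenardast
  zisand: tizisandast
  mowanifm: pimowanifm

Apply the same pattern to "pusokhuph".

pusokhuphish

faldivgupd and zisand both end in -d yet inflect differently (faldivgupdish, tizisandast), so the final letter is not what conditions the rule; the second-to-last letter is.
"pusokhuph" has second-to-last letter 'p'. The stems whose second-to-last letter is 'p' (midupm → midupmish, faldivgupd → faldivgupdish, fowosopm → fowosopmish) add -ish.
So pusokhuph → pusokhuphish.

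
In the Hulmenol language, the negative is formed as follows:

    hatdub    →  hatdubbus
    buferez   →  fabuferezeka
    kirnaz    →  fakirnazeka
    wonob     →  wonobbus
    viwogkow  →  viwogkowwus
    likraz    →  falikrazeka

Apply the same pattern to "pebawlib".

pebawlibbus

viwogkow and buferez both have 3 vowels yet inflect differently (viwogkowwus, fabuferezeka), so the number of vowels is not what conditions the rule; the final letter is.
"pebawlib" ends in -b. The stems ending in -b (wonob → wonobbus, hatdub → hatdubbus) double the final consonant and add -us.
The other pattern: stems ending in -z add fa- … -eka around the stem.
So pebawlib → pebawlibbus.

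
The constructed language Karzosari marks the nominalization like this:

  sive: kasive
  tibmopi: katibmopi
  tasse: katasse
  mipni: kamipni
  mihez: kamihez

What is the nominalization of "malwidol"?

kamalwidol

Every pair shown (sive → kasive, tibmopi → katibmopi, tasse → katasse, …) follows the same rule: add the prefix ka-.
So malwidol → kamalwidol.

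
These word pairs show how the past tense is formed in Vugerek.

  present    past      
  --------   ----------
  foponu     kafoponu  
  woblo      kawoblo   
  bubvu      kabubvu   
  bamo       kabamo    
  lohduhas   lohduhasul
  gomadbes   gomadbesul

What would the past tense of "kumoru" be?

foponu and lohduhas both have 3 vowels yet inflect differently (kafoponu, lohduhasul), so the number of vowels is not what conditions the rule; whether the stem ends in a vowel or a consonant is.
"kumoru" ends in a vowel. The stems ending in a vowel (foponu → kafoponu, woblo → kawoblo, bubvu → kabubvu) add the prefix ka-.
The other pattern: stems ending in a consonant add -ul.
So kumoru → kakumoru.

kakumoru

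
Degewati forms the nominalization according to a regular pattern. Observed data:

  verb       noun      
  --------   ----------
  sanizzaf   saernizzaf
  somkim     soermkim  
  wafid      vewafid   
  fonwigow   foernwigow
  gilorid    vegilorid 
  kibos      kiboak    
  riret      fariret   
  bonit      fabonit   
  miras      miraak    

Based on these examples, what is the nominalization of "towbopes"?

wafid and bonit both have last vowel 'i' yet inflect differently (vewafid, fabonit), so the last vowel is not what conditions the rule; the final letter is.
"towbopes" ends in -s. The stems ending in -s (kibos → kiboak, miras → miraak) drop the final letter and add -ak.
The other patterns: stems ending in -d add the prefix ve-; stems ending in -t add the prefix fa-; stems ending in -f, -m or -w insert -er- after the first vowel.
So towbopes → towbopeak.

towbopeak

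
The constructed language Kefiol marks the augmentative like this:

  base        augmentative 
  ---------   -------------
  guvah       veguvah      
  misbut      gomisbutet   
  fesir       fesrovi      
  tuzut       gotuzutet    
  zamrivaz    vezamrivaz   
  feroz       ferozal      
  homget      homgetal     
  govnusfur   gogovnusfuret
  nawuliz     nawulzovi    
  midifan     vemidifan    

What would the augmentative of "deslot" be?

nawuliz and feroz both end in -z yet inflect differently (nawulzovi, ferozal), so the final letter is not what conditions the rule; the last vowel is.
"deslot" has last vowel 'o'. The one such stem in the data (feroz → ferozal) adds -al, so the same rule applies.
So deslot → deslotal.

deslotal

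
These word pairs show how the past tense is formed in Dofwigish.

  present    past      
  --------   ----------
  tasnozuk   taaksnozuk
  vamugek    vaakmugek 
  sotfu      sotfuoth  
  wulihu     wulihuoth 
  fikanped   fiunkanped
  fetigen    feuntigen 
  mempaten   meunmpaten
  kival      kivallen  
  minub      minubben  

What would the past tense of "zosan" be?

zounsan

tasnozuk and sotfu both have last vowel 'u' yet inflect differently (taaksnozuk, sotfuoth), so the last vowel is not what conditions the rule; the final letter is.
"zosan" ends in -n. The stems ending in -n (fetigen → feuntigen, mempaten → meunmpaten) insert -un- after the first vowel.
The other patterns: stems ending in -k insert -ak- after the first vowel; stems ending in -u add -oth; stems ending in -b or -l double the final consonant and add -en.
So zosan → zounsan.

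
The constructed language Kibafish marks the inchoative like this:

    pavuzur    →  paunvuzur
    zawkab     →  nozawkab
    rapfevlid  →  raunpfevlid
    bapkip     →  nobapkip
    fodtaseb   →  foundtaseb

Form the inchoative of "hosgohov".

fodtaseb and zawkab both end in -b yet inflect differently (foundtaseb, nozawkab), so the final letter is not what conditions the rule; the number of vowels is.
"hosgohov" has 3 vowels. The stems with 3 vowels (rapfevlid → raunpfevlid, fodtaseb → foundtaseb, pavuzur → paunvuzur) insert -un- after the first vowel.
The other pattern: stems with 2 vowels add the prefix no-.
So hosgohov → hounsgohov.

hounsgohov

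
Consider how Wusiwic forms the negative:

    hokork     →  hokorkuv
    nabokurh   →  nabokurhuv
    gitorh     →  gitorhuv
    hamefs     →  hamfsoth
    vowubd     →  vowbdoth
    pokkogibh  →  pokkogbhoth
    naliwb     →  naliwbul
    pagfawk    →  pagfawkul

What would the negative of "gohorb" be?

nabokurh and pokkogibh both end in -h yet inflect differently (nabokurhuv, pokkogbhoth), so the final letter is not what conditions the rule; the second-to-last letter is.
"gohorb" has second-to-last letter 'r'. The stems whose second-to-last letter is 'r' (hokork → hokorkuv, nabokurh → nabokurhuv, gitorh → gitorhuv) add -uv.
The other patterns: stems whose second-to-last letter is 'b' or 'f' delete the last vowel and add -oth; stems whose second-to-last letter is 'w' add -ul.
So gohorb → gohorbuv.

gohorbuv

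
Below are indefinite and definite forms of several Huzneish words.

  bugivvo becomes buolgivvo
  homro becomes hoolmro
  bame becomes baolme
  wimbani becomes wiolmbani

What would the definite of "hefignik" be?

heolfignik

Every pair shown (bugivvo → buolgivvo, homro → hoolmro, bame → baolme, …) follows the same rule: insert -ol- after the first vowel.
So hefignik → heolfignik.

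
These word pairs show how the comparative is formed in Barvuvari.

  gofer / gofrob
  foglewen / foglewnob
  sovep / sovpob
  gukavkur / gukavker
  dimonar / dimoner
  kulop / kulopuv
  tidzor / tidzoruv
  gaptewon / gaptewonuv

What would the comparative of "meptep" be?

gofer and gukavkur both end in -r yet inflect differently (gofrob, gukavker), so the final letter is not what conditions the rule; the last vowel is.
"meptep" has last vowel 'e'. The stems whose last vowel is 'e' (gofer → gofrob, foglewen → foglewnob, sovep → sovpob) delete the last vowel and add -ob.
The other patterns: stems whose last vowel is 'a' or 'u' change the last vowel to 'e'; stems whose last vowel is 'o' add -uv.
So meptep → meptpob.

meptpob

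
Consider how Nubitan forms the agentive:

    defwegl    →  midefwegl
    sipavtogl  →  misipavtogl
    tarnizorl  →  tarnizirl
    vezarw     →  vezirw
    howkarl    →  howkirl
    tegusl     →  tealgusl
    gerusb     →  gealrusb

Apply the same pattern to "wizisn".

"wizisn" has second-to-last letter 's'. The stems whose second-to-last letter is 's' (tegusl → tealgusl, gerusb → gealrusb) insert -al- after the first vowel.
So wizisn → wialzisn.

wialzisn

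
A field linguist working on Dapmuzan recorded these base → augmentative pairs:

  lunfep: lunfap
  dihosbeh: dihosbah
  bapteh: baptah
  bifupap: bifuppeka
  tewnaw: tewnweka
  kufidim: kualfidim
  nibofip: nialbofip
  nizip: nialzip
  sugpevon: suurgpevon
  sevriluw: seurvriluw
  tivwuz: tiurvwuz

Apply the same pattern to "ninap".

lunfep and bifupap both end in -p yet inflect differently (lunfap, bifuppeka), so the final letter is not what conditions the rule; the last vowel is.
"ninap" has last vowel 'a'. The stems whose last vowel is 'a' (bifupap → bifuppeka, tewnaw → tewnweka) delete the last vowel and add -eka.
The other patterns: stems whose last vowel is 'e' change the last vowel to 'a'; stems whose last vowel is 'i' insert -al- after the first vowel; stems whose last vowel is 'o' or 'u' insert -ur- after the first vowel.
So ninap → ninpeka.

ninpeka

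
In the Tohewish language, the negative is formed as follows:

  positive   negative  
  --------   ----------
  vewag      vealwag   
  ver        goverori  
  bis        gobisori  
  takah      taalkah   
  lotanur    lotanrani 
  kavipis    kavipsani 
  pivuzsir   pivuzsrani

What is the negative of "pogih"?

ver and lotanur both end in -r yet inflect differently (goverori, lotanrani), so the final letter is not what conditions the rule; the number of vowels is.
"pogih" has 2 vowels. The stems with 2 vowels (vewag → vealwag, takah → taalkah) insert -al- after the first vowel.
The other patterns: stems with 1 vowel add go- … -ori around the stem; stems with 3 vowels delete the last vowel and add -ani.
So pogih → poalgih.

poalgih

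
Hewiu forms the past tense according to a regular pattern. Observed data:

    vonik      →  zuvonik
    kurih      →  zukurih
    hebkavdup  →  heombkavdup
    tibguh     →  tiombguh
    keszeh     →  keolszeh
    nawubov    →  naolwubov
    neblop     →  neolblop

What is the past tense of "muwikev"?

muolwikev

"muwikev" has last vowel 'e'. The one such stem in the data (keszeh → keolszeh) inserts -ol- after the first vowel (as do nawubov, neblop), so the same rule applies.
The other patterns: stems whose last vowel is 'i' add the prefix zu-; stems whose last vowel is 'u' insert -om- after the first vowel.
So muwikev → muolwikev.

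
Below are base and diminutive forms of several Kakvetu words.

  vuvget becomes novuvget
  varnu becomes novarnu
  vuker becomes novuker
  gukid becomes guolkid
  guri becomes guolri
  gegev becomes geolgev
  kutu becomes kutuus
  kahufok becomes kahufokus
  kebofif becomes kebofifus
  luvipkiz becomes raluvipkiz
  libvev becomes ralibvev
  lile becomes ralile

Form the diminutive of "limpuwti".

varnu and kutu both end in -u yet inflect differently (novarnu, kutuus), so the final letter is not what conditions the rule; the first letter is.
"limpuwti" begins with l-. The stems beginning with l- (luvipkiz → raluvipkiz, libvev → ralibvev, lile → ralile) add the prefix ra-.
The other patterns: stems beginning with v- add the prefix no-; stems beginning with g- insert -ol- after the first vowel; stems beginning with k- add -us.
So limpuwti → ralimpuwti.

ralimpuwti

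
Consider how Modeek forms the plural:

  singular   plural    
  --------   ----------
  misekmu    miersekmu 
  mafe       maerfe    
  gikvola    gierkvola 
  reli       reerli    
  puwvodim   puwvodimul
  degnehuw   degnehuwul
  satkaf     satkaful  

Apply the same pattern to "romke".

"romke" ends in a vowel. The stems ending in a vowel (misekmu → miersekmu, mafe → maerfe, gikvola → gierkvola) insert -er- after the first vowel.
So romke → roermke.

roermke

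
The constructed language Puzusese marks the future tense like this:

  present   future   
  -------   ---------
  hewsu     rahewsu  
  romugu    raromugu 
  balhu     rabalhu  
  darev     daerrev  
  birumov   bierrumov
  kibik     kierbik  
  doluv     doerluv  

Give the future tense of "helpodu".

rahelpodu

"helpodu" ends in -u. The stems ending in -u (hewsu → rahewsu, romugu → raromugu, balhu → rabalhu) add the prefix ra-.
So helpodu → rahelpodu.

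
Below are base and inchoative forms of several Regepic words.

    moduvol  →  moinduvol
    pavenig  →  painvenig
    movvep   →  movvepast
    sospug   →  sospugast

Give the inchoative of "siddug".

siddugast

sospug and pavenig both end in -g yet inflect differently (sospugast, painvenig), so the final letter is not what conditions the rule; the last vowel is.
"siddug" has last vowel 'u'. The one such stem in the data (sospug → sospugast) adds -ast, so the same rule applies.
So siddug → siddugast.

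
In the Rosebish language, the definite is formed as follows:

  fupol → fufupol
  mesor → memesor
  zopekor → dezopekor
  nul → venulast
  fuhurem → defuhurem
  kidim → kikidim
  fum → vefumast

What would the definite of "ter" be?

veterast

nul and fupol both end in -l yet inflect differently (venulast, fufupol), so the final letter is not what conditions the rule; the number of vowels is.
"ter" has 1 vowel. The stems with 1 vowel (fum → vefumast, nul → venulast) add ve- … -ast around the stem.
So ter → veterast.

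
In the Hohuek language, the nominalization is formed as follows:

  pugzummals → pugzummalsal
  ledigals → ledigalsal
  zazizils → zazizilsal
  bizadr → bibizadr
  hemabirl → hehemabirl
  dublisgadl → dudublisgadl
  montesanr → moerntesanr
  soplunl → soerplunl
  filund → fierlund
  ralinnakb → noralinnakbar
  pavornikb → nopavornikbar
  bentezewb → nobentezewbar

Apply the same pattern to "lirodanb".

lierrodanb

bizadr and montesanr both end in -r yet inflect differently (bibizadr, moerntesanr), so the final letter is not what conditions the rule; the second-to-last letter is.
"lirodanb" has second-to-last letter 'n'. The stems whose second-to-last letter is 'n' (montesanr → moerntesanr, soplunl → soerplunl, filund → fierlund) insert -er- after the first vowel.
The other patterns: stems whose second-to-last letter is 'l' add -al; stems whose second-to-last letter is 'd' or 'r' repeat the first consonant+vowel as a prefix; stems whose second-to-last letter is 'k' or 'w' add no- … -ar around the stem.
So lirodanb → lierrodanb.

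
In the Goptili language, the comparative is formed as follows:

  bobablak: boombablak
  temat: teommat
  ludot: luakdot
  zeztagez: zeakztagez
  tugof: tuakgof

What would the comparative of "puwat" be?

temat and ludot both end in -t yet inflect differently (teommat, luakdot), so the final letter is not what conditions the rule; the last vowel is.
"puwat" has last vowel 'a'. The stems whose last vowel is 'a' (bobablak → boombablak, temat → teommat) insert -om- after the first vowel.
So puwat → puomwat.

puomwat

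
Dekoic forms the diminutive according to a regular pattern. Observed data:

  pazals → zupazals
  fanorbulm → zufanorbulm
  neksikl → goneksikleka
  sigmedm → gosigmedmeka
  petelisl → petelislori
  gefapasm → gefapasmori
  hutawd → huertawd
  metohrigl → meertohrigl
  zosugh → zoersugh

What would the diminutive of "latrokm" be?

"latrokm" has second-to-last letter 'k'. The one such stem in the data (neksikl → goneksikleka) adds go- … -eka around the stem, so the same rule applies.
The other patterns: stems whose second-to-last letter is 'l' add the prefix zu-; stems whose second-to-last letter is 's' add -ori; stems whose second-to-last letter is 'g' or 'w' insert -er- after the first vowel.
So latrokm → golatrokmeka.

golatrokmeka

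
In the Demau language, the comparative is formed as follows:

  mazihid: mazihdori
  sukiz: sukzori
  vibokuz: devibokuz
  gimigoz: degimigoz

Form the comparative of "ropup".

deropup

sukiz and vibokuz both end in -z yet inflect differently (sukzori, devibokuz), so the final letter is not what conditions the rule; the last vowel is.
"ropup" has last vowel 'u'. The one such stem in the data (vibokuz → devibokuz) adds the prefix de-, so the same rule applies.
So ropup → deropup.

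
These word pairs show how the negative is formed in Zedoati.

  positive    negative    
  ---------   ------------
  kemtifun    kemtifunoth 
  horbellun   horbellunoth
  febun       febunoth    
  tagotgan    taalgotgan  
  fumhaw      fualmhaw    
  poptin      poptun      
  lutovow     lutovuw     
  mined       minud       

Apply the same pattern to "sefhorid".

sefhorud

"sefhorid" has last vowel 'i'. The one such stem in the data (poptin → poptun) changes the last vowel to 'u' (as do lutovow, mined), so the same rule applies.
The other patterns: stems whose last vowel is 'u' add -oth; stems whose last vowel is 'a' insert -al- after the first vowel.
So sefhorid → sefhorud.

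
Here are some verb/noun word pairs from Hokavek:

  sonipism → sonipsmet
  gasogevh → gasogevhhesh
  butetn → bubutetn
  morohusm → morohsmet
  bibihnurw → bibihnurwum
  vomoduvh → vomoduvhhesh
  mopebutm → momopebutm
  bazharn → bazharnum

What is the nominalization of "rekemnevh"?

butetn and bazharn both end in -n yet inflect differently (bubutetn, bazharnum), so the final letter is not what conditions the rule; the second-to-last letter is.
"rekemnevh" has second-to-last letter 'v'. The stems whose second-to-last letter is 'v' (gasogevh → gasogevhhesh, vomoduvh → vomoduvhhesh) double the final consonant and add -esh.
So rekemnevh → rekemnevhhesh.

rekemnevhhesh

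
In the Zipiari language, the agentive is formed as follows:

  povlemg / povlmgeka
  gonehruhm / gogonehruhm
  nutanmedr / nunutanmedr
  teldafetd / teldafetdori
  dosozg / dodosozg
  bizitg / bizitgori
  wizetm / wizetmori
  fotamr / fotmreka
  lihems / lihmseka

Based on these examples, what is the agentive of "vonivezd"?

vovonivezd

bizitg and povlemg both end in -g yet inflect differently (bizitgori, povlmgeka), so the final letter is not what conditions the rule; the second-to-last letter is.
"vonivezd" has second-to-last letter 'z'. The one such stem in the data (dosozg → dodosozg) repeats the first consonant+vowel as a prefix (as do nutanmedr, gonehruhm), so the same rule applies.
So vonivezd → vovonivezd.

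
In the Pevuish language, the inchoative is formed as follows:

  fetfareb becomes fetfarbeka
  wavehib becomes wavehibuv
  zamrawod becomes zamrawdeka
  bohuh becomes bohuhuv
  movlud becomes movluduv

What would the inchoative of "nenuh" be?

nenuhuv

fetfareb and wavehib both end in -b yet inflect differently (fetfarbeka, wavehibuv), so the final letter is not what conditions the rule; the last vowel is.
"nenuh" has last vowel 'u'. The stems whose last vowel is 'u' (bohuh → bohuhuv, movlud → movluduv) add -uv.
The other pattern: stems whose last vowel is 'e' or 'o' delete the last vowel and add -eka.
So nenuh → nenuhuv.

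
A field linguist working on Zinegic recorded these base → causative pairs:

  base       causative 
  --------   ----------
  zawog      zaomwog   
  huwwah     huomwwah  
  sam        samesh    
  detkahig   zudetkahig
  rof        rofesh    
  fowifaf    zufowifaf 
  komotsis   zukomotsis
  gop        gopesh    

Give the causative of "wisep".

zawog and detkahig both end in -g yet inflect differently (zaomwog, zudetkahig), so the final letter is not what conditions the rule; the number of vowels is.
"wisep" has 2 vowels. The stems with 2 vowels (zawog → zaomwog, huwwah → huomwwah) insert -om- after the first vowel.
The other patterns: stems with 1 vowel add -esh; stems with 3 vowels add the prefix zu-.
So wisep → wiomsep.

wiomsep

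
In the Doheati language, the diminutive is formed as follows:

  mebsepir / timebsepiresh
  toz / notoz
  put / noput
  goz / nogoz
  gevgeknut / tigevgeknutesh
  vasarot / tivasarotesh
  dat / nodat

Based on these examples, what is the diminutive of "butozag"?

tibutozagesh

gevgeknut and put both end in -t yet inflect differently (tigevgeknutesh, noput), so the final letter is not what conditions the rule; the number of vowels is.
"butozag" has 3 vowels. The stems with 3 vowels (mebsepir → timebsepiresh, gevgeknut → tigevgeknutesh, vasarot → tivasarotesh) add ti- … -esh around the stem.
The other pattern: stems with 1 vowel add the prefix no-.
So butozag → tibutozagesh.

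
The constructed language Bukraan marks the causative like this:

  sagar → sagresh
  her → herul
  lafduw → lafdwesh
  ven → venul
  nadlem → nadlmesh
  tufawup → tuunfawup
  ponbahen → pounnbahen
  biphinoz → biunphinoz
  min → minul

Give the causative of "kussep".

"kussep" has 2 vowels. The stems with 2 vowels (nadlem → nadlmesh, lafduw → lafdwesh, sagar → sagresh) delete the last vowel and add -esh.
So kussep → kusspesh.

kusspesh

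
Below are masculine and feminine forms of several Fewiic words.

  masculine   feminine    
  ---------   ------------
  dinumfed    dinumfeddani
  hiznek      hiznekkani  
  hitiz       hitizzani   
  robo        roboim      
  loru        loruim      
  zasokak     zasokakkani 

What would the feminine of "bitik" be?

"bitik" ends in a consonant. The stems ending in a consonant (hiznek → hiznekkani, zasokak → zasokakkani, hitiz → hitizzani) double the final consonant and add -ani.
The other pattern: stems ending in a vowel add -im.
So bitik → bitikkani.

bitikkani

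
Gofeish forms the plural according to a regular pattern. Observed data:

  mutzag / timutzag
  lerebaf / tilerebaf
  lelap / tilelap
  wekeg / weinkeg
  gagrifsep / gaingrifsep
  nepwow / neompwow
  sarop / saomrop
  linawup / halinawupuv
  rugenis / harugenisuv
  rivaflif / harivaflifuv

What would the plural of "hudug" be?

mutzag and wekeg both end in -g yet inflect differently (timutzag, weinkeg), so the final letter is not what conditions the rule; the last vowel is.
"hudug" has last vowel 'u'. The one such stem in the data (linawup → halinawupuv) adds ha- … -uv around the stem, so the same rule applies.
So hudug → hahuduguv.

hahuduguv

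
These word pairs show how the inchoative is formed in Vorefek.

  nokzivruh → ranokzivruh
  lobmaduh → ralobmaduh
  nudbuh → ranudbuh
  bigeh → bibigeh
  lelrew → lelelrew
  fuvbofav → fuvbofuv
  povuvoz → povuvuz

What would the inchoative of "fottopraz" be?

fottopruz

nokzivruh and bigeh both end in -h yet inflect differently (ranokzivruh, bibigeh), so the final letter is not what conditions the rule; the last vowel is.
"fottopraz" has last vowel 'a'. The one such stem in the data (fuvbofav → fuvbofuv) changes the last vowel to 'u' (as does povuvoz), so the same rule applies.
So fottopraz → fottopruz.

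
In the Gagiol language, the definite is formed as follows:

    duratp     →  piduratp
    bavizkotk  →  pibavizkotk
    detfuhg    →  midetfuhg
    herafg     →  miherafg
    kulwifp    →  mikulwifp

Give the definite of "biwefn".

mibiwefn

"biwefn" has second-to-last letter 'f'. The stems whose second-to-last letter is 'f' (kulwifp → mikulwifp, herafg → miherafg) add the prefix mi-.
The other pattern: stems whose second-to-last letter is 't' add the prefix pi-.
So biwefn → mibiwefn.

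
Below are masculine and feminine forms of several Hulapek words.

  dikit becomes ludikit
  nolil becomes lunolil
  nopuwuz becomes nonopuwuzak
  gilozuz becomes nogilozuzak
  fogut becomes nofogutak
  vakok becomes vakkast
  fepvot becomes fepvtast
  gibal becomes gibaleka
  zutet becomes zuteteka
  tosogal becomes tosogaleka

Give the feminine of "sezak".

sezakeka

"sezak" has last vowel 'a'. The stems whose last vowel is 'a' (gibal → gibaleka, tosogal → tosogaleka) add -eka.
The other patterns: stems whose last vowel is 'i' add the prefix lu-; stems whose last vowel is 'u' add no- … -ak around the stem; stems whose last vowel is 'o' delete the last vowel and add -ast.
So sezak → sezakeka.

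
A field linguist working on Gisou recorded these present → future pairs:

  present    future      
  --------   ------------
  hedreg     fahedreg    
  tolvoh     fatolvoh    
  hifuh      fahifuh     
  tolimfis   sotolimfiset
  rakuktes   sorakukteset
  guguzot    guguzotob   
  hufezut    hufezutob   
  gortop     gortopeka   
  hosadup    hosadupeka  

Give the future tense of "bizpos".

hedreg and rakuktes both have last vowel 'e' yet inflect differently (fahedreg, sorakukteset), so the last vowel is not what conditions the rule; the final letter is.
"bizpos" ends in -s. The stems ending in -s (tolimfis → sotolimfiset, rakuktes → sorakukteset) add so- … -et around the stem.
So bizpos → sobizposet.

sobizposet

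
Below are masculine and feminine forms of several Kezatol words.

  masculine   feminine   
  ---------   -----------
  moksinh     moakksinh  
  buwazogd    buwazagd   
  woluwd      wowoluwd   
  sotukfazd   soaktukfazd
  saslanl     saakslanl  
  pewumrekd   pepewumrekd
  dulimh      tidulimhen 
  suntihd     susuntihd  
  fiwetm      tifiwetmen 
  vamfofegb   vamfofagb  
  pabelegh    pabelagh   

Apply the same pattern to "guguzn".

"guguzn" has second-to-last letter 'z'. The one such stem in the data (sotukfazd → soaktukfazd) inserts -ak- after the first vowel (as do saslanl, moksinh), so the same rule applies.
The other patterns: stems whose second-to-last letter is 'g' change the last vowel to 'a'; stems whose second-to-last letter is 'm' or 't' add ti- … -en around the stem; stems whose second-to-last letter is 'h', 'k' or 'w' repeat the first consonant+vowel as a prefix.
So guguzn → guakguzn.

guakguzn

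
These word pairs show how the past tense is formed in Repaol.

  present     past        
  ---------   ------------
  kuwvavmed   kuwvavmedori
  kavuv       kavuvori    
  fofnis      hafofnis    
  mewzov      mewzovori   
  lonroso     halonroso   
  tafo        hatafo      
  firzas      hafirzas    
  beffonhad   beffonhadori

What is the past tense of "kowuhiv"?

"kowuhiv" ends in -v. The stems ending in -v (mewzov → mewzovori, kavuv → kavuvori) add -ori.
So kowuhiv → kowuhivori.

kowuhivori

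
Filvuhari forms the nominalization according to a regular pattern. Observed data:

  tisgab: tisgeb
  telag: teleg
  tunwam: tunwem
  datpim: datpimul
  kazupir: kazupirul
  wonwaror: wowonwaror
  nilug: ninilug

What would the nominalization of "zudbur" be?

"zudbur" has last vowel 'u'. The one such stem in the data (nilug → ninilug) repeats the first consonant+vowel as a prefix (as does wonwaror), so the same rule applies.
The other patterns: stems whose last vowel is 'a' change the last vowel to 'e'; stems whose last vowel is 'i' add -ul.
So zudbur → zuzudbur.

zuzudbur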